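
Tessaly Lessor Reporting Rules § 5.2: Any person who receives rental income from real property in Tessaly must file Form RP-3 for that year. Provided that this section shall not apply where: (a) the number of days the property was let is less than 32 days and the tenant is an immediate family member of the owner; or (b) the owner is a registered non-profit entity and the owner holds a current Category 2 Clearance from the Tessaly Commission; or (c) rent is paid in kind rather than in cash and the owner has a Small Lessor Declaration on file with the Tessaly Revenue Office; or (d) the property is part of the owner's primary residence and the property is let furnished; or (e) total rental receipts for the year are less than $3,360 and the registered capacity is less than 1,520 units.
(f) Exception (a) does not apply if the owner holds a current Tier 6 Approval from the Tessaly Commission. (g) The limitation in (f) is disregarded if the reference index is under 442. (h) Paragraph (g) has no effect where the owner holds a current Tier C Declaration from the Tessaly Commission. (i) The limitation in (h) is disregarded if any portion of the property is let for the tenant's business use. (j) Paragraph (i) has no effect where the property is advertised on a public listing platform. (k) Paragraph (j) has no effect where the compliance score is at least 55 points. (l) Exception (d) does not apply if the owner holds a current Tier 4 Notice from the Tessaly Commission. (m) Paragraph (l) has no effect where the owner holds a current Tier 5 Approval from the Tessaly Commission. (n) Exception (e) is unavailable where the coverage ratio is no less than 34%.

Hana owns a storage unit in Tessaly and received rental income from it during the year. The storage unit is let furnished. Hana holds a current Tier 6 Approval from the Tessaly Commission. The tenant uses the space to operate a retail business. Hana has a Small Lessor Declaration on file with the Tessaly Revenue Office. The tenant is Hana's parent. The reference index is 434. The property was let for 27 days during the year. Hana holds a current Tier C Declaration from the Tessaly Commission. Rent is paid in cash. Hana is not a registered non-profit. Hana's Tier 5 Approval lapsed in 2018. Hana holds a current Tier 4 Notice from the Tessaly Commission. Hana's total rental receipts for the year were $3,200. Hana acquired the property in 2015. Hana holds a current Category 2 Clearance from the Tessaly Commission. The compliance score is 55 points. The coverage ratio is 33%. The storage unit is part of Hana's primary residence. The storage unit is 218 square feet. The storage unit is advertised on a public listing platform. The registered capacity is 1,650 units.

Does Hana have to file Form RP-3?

No — exception (a) applies; Hana is not required to file Form RP-3.

Exception (a) is satisfied on its face — the number of days the property was let is 27 days, less than the 32 days limit; the tenant is an immediate family member. Applying paragraphs (f)–(k): (f) applies (a current Tier 6 Approval is held), but is set aside by (g): (g) operates against (f): the reference index is 434, under the 442 limit. (h) would limit (g) — a current Tier C Declaration is held — but (i) sets (h) aside: (i) is engaged — the space is let for business use. (j) is triggered (the property is publicly advertised), but is displaced by (k): (k) operates against (j): the compliance score is 55 points, meeting the 55 points threshold. (a) remains available.
Exception (b) does not apply: Hana is not a registered non-profit.
Exception (c) requires that rent is paid in kind rather than in cash; but rent is paid in cash, so (c) is unavailable.
Exception (d) is satisfied on its face — the storage unit is part of the primary residence; the property is let furnished. However, paragraphs (l)–(m) must be considered: (l) applies — a current Tier 4 Notice is held. (m) is not triggered (the Tier 5 Approval is not current), so (l) stands. (d) is therefore removed.
Exception (e) fails — the registered capacity is 1,650 units, not less than 1,520 units.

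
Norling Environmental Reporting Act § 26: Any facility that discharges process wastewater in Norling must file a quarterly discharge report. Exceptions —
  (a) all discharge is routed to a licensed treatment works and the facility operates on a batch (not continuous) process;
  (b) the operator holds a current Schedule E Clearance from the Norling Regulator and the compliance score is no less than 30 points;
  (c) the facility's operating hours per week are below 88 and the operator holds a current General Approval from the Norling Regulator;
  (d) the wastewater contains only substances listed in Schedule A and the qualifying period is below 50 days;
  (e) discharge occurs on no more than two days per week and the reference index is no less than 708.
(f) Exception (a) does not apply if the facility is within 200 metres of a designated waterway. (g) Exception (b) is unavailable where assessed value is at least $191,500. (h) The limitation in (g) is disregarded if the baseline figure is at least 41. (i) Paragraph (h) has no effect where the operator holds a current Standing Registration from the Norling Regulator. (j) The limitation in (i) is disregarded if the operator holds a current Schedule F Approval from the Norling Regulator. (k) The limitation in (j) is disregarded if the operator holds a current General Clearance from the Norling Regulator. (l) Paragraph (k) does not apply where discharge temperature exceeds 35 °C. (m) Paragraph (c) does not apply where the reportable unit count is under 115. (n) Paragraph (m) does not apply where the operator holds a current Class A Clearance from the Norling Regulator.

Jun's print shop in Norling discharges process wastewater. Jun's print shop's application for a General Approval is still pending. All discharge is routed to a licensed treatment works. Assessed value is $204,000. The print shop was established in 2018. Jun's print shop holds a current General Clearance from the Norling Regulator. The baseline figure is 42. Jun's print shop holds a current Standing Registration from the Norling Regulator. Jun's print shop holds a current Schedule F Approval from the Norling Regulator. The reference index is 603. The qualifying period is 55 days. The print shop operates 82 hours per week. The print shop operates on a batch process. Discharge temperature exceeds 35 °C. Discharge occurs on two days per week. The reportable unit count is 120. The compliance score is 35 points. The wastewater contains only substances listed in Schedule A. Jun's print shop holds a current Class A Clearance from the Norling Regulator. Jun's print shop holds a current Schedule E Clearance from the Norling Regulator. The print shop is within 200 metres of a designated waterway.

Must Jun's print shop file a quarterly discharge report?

Exception (a)'s conditions are all satisfied: discharge is routed to a licensed treatment works; the facility operates on a batch process. Turning to paragraph (f): (f) operates against (a): the print shop is within 200 m of a designated waterway. So (a) is unavailable.
Exception (b): a current Schedule E Clearance is held; the compliance score is 35 points, meeting the 30 points threshold — every condition holds. As to paragraphs (g)–(l): (g) would limit (b) — assessed value is $204,000, meeting the $191,500 threshold — but (h) sets (g) aside: (h) operates — the baseline figure is 42, meeting the 41 threshold. (i) would limit (h) — a current Standing Registration is held — but (j) sets (i) aside: (j) operates against (i): a current Schedule F Approval is held. (k) is triggered (a current General Clearance is held), but is set aside by (l): (l) operates against (k): discharge temperature exceeds 35 °C. Exception (b) stands.
Exception (c) fails — there is no General Approval in force.
Exception (d) does not apply: the qualifying period is 55 days, not below 50 days.
Exception (e) requires that the reference index is no less than 708; but the reference index is 603, short of 708, so (e) is unavailable.

No — exception (b) applies; Jun's print shop is not required to file a quarterly discharge report.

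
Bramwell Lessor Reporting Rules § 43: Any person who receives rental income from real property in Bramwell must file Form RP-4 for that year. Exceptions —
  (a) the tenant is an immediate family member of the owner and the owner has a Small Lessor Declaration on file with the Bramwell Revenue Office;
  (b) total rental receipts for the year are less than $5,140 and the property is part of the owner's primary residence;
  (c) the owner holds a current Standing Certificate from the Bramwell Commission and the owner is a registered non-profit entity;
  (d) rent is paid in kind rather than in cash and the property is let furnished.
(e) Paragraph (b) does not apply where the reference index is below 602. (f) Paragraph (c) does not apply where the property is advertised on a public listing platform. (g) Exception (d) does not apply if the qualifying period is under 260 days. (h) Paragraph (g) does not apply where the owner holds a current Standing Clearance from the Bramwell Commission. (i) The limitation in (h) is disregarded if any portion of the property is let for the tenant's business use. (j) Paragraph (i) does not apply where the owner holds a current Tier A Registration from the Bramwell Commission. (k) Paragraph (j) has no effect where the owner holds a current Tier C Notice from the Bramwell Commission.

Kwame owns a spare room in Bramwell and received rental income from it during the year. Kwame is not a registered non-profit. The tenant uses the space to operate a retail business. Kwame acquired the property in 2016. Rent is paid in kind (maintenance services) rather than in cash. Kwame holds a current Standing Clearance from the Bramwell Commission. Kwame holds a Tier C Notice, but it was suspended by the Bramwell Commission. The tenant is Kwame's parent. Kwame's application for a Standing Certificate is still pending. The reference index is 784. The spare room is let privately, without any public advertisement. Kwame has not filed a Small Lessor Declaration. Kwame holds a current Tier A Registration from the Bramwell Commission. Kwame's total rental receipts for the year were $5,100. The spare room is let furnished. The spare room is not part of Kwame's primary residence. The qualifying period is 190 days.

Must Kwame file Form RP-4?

Exception (a) fails — no Small Lessor Declaration is on file.
Exception (b) does not apply: the spare room is not part of the primary residence.
Exception (c) does not apply: there is no Standing Certificate in force.
Exception (d)'s conditions are all satisfied: rent is paid in kind; the property is let furnished. Under paragraphs (g)–(k): (g) is triggered (the qualifying period is 190 days, under the 260 days limit), but is displaced by (h): (h) applies — a current Standing Clearance is held. (i) operates (the space is let for business use), but is displaced by (j): (j) operates against (i): a current Tier A Registration is held. (k) is inapplicable (there is no Tier C Notice in force), so (j) stands. (d) remains available.

No — exception (d) applies; Kwame is not required to file Form RP-4.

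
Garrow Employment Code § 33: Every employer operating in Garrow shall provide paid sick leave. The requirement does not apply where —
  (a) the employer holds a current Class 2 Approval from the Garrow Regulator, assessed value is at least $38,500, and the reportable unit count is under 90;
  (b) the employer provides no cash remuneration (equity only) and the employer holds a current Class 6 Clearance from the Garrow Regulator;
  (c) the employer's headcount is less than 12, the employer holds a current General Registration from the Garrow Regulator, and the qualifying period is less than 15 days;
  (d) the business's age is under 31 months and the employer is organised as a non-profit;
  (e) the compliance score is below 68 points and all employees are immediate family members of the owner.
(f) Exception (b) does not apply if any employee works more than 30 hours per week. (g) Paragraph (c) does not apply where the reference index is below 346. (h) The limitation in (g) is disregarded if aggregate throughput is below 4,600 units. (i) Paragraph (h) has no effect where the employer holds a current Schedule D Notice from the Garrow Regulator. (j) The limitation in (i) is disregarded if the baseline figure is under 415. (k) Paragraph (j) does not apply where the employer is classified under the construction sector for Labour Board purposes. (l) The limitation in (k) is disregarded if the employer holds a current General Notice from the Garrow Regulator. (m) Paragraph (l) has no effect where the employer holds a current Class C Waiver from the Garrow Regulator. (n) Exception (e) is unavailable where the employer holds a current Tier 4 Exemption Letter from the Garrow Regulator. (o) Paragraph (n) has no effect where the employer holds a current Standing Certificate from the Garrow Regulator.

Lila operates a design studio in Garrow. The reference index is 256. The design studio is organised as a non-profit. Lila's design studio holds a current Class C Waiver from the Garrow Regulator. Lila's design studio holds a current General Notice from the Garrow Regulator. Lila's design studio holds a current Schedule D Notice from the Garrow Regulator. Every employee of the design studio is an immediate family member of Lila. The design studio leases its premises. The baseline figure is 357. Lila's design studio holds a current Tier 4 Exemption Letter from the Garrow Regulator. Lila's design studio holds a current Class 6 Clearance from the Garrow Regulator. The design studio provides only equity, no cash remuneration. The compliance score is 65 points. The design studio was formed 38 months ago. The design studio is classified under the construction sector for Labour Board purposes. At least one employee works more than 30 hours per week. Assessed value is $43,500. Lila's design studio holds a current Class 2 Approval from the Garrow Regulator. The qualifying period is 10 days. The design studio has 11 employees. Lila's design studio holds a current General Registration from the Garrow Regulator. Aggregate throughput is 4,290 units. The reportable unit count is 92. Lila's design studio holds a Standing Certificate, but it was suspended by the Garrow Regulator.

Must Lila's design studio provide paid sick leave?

Yes — Lila's design studio must provide paid sick leave.

Exception (a) fails — the reportable unit count is 92, not under 90.
Exception (b): remuneration is equity-only; a current Class 6 Clearance is held — every condition holds. However, paragraph (f) must be considered: (f) operates against (b): at least one employee exceeds 30 hours/week. (b) is therefore removed.
All of (c)'s requirements are met (the employer's headcount is 11, less than the 12 limit; a current General Registration is held; the qualifying period is 10 days, less than the 15 days limit). However, paragraphs (g)–(m) must be considered: (g) operates against (c): the reference index is 256, below the 346 limit. (h) would limit (g) — aggregate throughput is 4,290 units, below the 4,600 units limit — but (i) sets (h) aside: (i) operates — a current Schedule D Notice is held. (j) would limit (i) — the baseline figure is 357, under the 415 limit — but (k) sets (j) aside: (k) operates against (j): the design studio is classified under the construction sector. (l) would limit (k) — a current General Notice is held — but (m) sets (l) aside: (m) operates against (l): a current Class C Waiver is held. Exception (c) does not apply.
Exception (d) fails — the business's age is 38 months, not under 31 months.
Exception (e)'s conditions are all satisfied: the compliance score is 65 points, below the 68 points limit; every employee is an immediate family member. Turning to paragraphs (n)–(o): (n) operates against (e): a current Tier 4 Exemption Letter is held. (o), which would lift (n), is inapplicable — no current Standing Certificate is held. (e) is therefore removed.
No exception applies. The general rule governs.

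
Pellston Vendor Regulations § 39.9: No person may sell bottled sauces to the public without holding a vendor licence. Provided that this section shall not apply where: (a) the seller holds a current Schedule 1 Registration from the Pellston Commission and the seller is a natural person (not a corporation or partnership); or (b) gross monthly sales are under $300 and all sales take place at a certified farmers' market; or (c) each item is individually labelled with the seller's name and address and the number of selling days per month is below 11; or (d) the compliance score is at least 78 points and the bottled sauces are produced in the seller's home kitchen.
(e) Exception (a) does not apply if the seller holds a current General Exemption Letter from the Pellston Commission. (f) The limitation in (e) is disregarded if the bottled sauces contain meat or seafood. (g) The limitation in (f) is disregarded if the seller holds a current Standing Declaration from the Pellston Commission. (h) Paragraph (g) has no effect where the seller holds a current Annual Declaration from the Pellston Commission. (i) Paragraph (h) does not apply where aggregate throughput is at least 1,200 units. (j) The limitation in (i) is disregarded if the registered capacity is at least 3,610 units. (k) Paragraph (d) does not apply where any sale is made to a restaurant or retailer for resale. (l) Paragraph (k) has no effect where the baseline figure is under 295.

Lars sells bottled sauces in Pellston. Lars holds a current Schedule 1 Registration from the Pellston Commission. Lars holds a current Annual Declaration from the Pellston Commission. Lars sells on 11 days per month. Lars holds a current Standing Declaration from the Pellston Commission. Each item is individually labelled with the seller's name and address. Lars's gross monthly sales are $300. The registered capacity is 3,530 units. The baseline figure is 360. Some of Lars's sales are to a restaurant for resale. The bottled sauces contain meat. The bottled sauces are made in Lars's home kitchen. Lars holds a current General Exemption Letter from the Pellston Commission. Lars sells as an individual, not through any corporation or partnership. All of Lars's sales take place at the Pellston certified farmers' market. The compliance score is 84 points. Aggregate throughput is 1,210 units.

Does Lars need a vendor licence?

Yes — Lars must hold a vendor licence.

All of (a)'s requirements are met (a current Schedule 1 Registration is held; the seller is a natural person). But: (e) operates against (a): a current General Exemption Letter is held. (f) applies (the bottled sauces contain meat), but is overridden by (g): (g) operates against (f): a current Standing Declaration is held. (h) would limit (g) — a current Annual Declaration is held — but (i) sets (h) aside: (i) operates against (h): aggregate throughput is 1,210 units, meeting the 1,200 units threshold. (j) is inapplicable (the registered capacity is 3,530 units, short of 3,610 units), so (i) stands. (a) is therefore removed.
Exception (b) does not apply: gross monthly sales are $300, not under $300.
Exception (c) requires that the number of selling days per month is below 11; but the number of selling days per month is 11, not below 11, so (c) is unavailable.
Exception (d) is satisfied on its face — the compliance score is 84 points, meeting the 78 points threshold; the bottled sauces are home-kitchen produced. Turning to paragraphs (k)–(l): (k) is triggered — some sales are to a restaurant for resale. (l) does not operate here (the baseline figure is 360, not under 295), so (k) stands. (d) is therefore removed.
No exception is made out. Lars falls within the general rule.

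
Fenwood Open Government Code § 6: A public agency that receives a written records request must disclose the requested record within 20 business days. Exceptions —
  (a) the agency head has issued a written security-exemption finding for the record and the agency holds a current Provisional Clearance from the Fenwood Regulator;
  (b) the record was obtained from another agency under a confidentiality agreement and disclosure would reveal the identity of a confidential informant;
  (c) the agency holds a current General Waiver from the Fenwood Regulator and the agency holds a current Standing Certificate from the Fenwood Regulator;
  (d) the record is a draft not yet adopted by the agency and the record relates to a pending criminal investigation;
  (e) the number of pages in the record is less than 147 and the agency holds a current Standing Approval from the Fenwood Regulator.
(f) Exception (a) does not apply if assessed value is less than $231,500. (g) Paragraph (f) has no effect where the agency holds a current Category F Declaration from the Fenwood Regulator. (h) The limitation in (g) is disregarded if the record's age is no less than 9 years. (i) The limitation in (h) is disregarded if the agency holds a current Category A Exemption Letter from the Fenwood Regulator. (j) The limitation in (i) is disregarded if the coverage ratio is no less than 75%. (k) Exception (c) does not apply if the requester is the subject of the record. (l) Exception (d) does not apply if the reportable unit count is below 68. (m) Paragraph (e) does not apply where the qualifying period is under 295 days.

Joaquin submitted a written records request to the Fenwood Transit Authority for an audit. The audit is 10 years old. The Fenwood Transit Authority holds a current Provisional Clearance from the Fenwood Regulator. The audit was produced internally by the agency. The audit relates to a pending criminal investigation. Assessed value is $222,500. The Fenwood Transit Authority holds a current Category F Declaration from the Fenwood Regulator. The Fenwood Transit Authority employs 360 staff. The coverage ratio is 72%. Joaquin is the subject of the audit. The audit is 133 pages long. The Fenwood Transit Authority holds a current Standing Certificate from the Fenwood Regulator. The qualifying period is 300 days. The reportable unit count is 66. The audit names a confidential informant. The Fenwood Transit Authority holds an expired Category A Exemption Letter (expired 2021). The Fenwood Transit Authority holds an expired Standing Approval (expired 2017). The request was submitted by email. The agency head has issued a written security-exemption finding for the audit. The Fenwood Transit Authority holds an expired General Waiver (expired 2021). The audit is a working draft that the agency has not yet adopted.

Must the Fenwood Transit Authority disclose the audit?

Exception (a)'s conditions are all satisfied: a written security-exemption finding has been issued; a current Provisional Clearance is held. However, paragraphs (f)–(j) must be considered: (f) is engaged — assessed value is $222,500, less than the $231,500 limit. (g) operates (a current Category F Declaration is held), but is displaced by (h): (h) operates against (g): the record's age is 10 years, meeting the 9 years threshold. (i) does not operate here (there is no Category A Exemption Letter in force), so (h) stands. So (a) is unavailable.
Exception (b) requires that the record was obtained from another agency under a confidentiality agreement; but the audit was produced internally, so (b) is unavailable.
Exception (c) fails — the General Waiver is not current.
Exception (d) is satisfied on its face — the audit is an unadopted draft; the audit relates to a pending investigation. However, paragraph (l) must be considered: (l) applies — the reportable unit count is 66, below the 68 limit. Exception (d) does not apply.
Exception (e) does not apply: no current Standing Approval is held.
No exception is made out. the Fenwood Transit Authority falls within the general rule.

Yes — the Fenwood Transit Authority must disclose the audit.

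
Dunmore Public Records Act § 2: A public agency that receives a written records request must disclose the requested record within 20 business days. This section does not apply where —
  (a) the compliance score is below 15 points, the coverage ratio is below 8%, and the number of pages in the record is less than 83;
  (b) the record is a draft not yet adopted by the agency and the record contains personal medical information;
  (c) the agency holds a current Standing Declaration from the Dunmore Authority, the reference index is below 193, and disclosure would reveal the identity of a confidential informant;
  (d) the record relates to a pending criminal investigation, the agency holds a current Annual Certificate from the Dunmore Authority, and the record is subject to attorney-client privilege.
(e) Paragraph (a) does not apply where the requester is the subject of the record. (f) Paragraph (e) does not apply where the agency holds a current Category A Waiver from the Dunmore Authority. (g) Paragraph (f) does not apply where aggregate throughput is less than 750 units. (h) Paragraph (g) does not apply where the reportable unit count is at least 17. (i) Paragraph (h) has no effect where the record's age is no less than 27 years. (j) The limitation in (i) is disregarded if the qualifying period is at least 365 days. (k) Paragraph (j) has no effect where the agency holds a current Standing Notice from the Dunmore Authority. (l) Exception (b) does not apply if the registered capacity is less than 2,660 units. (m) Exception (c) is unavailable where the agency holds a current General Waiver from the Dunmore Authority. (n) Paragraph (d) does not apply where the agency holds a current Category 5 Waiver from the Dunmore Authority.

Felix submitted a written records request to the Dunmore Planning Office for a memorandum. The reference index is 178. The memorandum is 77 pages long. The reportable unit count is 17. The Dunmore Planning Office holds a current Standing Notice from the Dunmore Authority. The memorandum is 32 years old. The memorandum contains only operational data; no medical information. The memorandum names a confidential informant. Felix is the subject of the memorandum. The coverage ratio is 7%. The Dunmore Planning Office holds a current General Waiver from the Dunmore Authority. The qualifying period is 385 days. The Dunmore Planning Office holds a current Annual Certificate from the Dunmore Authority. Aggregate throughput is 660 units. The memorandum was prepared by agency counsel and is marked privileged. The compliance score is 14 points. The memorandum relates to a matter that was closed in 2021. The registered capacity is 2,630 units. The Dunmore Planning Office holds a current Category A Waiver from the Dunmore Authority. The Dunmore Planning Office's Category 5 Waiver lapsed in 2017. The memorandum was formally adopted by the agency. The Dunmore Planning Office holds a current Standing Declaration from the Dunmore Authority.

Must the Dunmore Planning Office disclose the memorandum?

Exception (a)'s conditions are all satisfied: the compliance score is 14 points, below the 15 points limit; the coverage ratio is 7%, below the 8% limit; the number of pages in the record is 77, less than the 83 limit. But applying paragraphs (e)–(k): (e) is triggered — Felix is the subject of the memorandum. (f) is triggered (a current Category A Waiver is held), but is set aside by (g): (g) operates against (f): aggregate throughput is 660 units, less than the 750 units limit. (h) would limit (g) — the reportable unit count is 17, meeting the 17 threshold — but (i) sets (h) aside: (i) operates against (h): the record's age is 32 years, meeting the 27 years threshold. (j) would limit (i) — the qualifying period is 385 days, meeting the 365 days threshold — but (k) sets (j) aside: (k) is triggered — a current Standing Notice is held. So (a) is unavailable.
Exception (b) requires that the record is a draft not yet adopted by the agency; but the memorandum has been formally adopted, so (b) is unavailable.
Exception (c): a current Standing Declaration is held; the reference index is 178, below the 193 limit; the memorandum names a confidential informant — every condition holds. But applying paragraph (m): (m) operates against (c): a current General Waiver is held. Exception (c) does not apply.
Exception (d) requires that the record relates to a pending criminal investigation; but the memorandum relates to a closed matter, so (d) is unavailable.
Every exception is unavailable, so the rule governs.

Yes — the Dunmore Planning Office must disclose the memorandum.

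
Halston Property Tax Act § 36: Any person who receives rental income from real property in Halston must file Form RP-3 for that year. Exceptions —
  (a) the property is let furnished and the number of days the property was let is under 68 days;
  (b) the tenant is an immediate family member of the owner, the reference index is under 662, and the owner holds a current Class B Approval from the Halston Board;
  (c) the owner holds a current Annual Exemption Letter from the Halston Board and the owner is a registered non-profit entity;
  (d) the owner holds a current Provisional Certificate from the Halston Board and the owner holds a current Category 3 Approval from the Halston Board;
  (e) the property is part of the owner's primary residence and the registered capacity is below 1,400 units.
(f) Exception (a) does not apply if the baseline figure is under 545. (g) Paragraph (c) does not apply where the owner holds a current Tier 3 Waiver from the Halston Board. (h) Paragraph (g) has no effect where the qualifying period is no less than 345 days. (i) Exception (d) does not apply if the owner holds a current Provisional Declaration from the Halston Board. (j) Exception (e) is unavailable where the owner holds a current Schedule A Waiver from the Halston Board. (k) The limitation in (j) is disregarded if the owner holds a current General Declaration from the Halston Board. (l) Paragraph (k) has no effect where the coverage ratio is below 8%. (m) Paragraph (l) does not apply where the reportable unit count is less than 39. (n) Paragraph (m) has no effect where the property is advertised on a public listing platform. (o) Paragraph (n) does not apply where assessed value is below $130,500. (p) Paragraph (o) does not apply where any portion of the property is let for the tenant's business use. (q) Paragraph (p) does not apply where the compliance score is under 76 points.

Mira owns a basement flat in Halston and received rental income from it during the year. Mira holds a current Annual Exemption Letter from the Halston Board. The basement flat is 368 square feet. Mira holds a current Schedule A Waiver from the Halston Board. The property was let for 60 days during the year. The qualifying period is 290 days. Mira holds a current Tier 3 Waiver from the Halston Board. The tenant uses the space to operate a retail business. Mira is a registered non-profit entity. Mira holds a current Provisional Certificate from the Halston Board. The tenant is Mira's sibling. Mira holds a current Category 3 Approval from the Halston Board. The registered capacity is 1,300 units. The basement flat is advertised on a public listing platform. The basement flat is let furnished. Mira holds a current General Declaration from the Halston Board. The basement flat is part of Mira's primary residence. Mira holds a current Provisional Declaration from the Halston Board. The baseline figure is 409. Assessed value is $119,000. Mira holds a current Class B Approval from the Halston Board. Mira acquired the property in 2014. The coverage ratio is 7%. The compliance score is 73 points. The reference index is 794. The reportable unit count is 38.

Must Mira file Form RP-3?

Exception (a): the property is let furnished; the number of days the property was let is 60 days, under the 68 days limit — every condition holds. But: (f) is triggered — the baseline figure is 409, under the 545 limit. So (a) is unavailable.
Exception (b) fails — the reference index is 794, not under 662.
Exception (c): a current Annual Exemption Letter is held; Mira is a registered non-profit — every condition holds. However, paragraphs (g)–(h) must be considered: (g) operates against (c): a current Tier 3 Waiver is held. (h), which would lift (g), does not operate here — the qualifying period is 290 days, short of 345 days. Exception (c) does not apply.
Exception (d): a current Provisional Certificate is held; a current Category 3 Approval is held — every condition holds. However, paragraph (i) must be considered: (i) operates against (d): a current Provisional Declaration is held. So (d) is unavailable.
All of (e)'s requirements are met (the basement flat is part of the primary residence; the registered capacity is 1,300 units, below the 1,400 units limit). Under paragraphs (j)–(q): (j) would limit (e) — a current Schedule A Waiver is held — but (k) sets (j) aside: (k) operates against (j): a current General Declaration is held. (l) applies (the coverage ratio is 7%, below the 8% limit), but yields to (m): (m) operates against (l): the reportable unit count is 38, less than the 39 limit. (n) is triggered (the property is publicly advertised), but is set aside by (o): (o) is engaged — assessed value is $119,000, below the $130,500 limit. (p) would limit (o) — the space is let for business use — but (q) sets (p) aside: (q) applies — the compliance score is 73 points, under the 76 points limit. So (e) applies.

No — exception (e) applies; Mira is not required to file Form RP-3.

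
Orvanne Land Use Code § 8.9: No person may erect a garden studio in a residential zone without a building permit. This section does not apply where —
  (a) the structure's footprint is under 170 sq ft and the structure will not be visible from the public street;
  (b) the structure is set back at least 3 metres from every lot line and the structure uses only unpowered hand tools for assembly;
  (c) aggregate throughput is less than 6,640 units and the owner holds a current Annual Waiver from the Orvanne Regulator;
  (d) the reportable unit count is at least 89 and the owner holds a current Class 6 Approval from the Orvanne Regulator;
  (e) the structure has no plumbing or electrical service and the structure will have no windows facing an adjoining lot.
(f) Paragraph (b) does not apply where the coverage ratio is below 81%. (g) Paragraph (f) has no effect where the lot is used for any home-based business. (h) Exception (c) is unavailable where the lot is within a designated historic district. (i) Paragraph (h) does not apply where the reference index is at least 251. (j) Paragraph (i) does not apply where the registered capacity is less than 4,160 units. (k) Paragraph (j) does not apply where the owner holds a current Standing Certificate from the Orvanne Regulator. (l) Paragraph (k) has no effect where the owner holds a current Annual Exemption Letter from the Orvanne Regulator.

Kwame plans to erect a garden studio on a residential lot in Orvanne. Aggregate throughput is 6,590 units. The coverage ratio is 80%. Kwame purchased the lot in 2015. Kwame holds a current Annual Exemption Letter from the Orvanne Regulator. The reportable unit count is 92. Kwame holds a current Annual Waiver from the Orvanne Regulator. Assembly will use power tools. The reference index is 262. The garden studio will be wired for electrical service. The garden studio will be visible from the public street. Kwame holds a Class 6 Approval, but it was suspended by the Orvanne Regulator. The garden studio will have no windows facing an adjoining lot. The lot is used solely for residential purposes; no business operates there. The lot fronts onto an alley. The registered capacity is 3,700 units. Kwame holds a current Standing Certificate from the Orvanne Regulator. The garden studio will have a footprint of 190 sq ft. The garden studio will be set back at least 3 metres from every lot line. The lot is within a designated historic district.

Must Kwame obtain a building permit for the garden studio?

Yes — Kwame must obtain a building permit.

Exception (a) does not apply: the structure's footprint is 190 sq ft, not under 170 sq ft.
Exception (b) does not apply: assembly uses power tools.
All of (c)'s requirements are met (aggregate throughput is 6,590 units, less than the 6,640 units limit; a current Annual Waiver is held). However, paragraphs (h)–(l) must be considered: (h) operates against (c): the lot is in a historic district. (i) applies (the reference index is 262, meeting the 251 threshold), but is set aside by (j): (j) operates against (i): the registered capacity is 3,700 units, less than the 4,160 units limit. (k) would limit (j) — a current Standing Certificate is held — but (l) sets (k) aside: (l) operates against (k): a current Annual Exemption Letter is held. So (c) is unavailable.
Exception (d) does not apply: no current Class 6 Approval is held.
Exception (e) fails — electrical service is planned.
Every exception is unavailable, so the rule governs.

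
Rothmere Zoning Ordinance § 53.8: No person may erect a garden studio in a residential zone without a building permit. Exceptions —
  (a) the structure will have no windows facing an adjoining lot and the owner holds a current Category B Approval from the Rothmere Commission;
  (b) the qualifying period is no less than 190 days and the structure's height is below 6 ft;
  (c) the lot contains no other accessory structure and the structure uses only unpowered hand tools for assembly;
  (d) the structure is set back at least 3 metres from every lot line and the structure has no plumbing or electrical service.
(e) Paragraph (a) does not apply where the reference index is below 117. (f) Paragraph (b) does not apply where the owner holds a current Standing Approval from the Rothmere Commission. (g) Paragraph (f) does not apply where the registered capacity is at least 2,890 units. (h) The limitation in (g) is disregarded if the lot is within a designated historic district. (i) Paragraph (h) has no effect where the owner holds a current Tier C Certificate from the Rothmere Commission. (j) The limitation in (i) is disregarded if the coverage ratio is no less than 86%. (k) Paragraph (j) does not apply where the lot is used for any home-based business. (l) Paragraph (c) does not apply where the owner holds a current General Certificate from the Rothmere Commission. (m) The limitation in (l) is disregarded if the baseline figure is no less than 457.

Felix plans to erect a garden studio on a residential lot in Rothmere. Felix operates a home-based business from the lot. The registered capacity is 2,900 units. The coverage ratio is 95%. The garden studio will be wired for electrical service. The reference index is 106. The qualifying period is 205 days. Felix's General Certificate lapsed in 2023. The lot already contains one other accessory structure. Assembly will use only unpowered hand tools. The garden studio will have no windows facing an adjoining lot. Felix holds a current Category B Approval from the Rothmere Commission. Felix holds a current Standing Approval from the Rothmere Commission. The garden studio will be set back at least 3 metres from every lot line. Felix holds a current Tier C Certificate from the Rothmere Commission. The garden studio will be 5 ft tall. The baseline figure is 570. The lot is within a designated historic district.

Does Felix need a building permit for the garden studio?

All of (a)'s requirements are met (no windows face an adjoining lot; a current Category B Approval is held). Turning to paragraph (e): (e) operates against (a): the reference index is 106, below the 117 limit. (a) is therefore removed.
Exception (b)'s conditions are all satisfied: the qualifying period is 205 days, meeting the 190 days threshold; the structure's height is 5 ft, below the 6 ft limit. As to paragraphs (f)–(k): (f) would limit (b) — a current Standing Approval is held — but (g) sets (f) aside: (g) operates against (f): the registered capacity is 2,900 units, meeting the 2,890 units threshold. (h) is triggered (the lot is in a historic district), but is itself disapplied by (i): (i) is triggered — a current Tier C Certificate is held. (j) would limit (i) — the coverage ratio is 95%, meeting the 86% threshold — but (k) sets (j) aside: (k) applies — a home-based business operates on the lot. (b) remains available.
Exception (c) fails — the lot already has another accessory structure.
Exception (d) fails — electrical service is planned.

No — exception (b) applies; Felix does not need a building permit.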